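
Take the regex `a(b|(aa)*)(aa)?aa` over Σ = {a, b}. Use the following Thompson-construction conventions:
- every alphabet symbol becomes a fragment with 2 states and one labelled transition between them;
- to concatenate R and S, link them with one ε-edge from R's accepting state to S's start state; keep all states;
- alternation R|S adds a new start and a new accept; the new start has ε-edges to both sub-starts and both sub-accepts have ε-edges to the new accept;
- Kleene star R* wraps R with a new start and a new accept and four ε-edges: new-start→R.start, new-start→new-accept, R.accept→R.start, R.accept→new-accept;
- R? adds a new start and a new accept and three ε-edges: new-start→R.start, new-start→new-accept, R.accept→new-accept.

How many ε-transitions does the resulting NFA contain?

17

Building bottom-up:
Each of the 8 symbol leaves contributes 0 ε-transitions.
  aa = 1 ε-transition
  (aa)* = 5 ε-transitions
  b|(aa)* = 9 ε-transitions
  aa = 1 ε-transition
  (aa)? = 4 ε-transitions
  a(b|(aa)*)(aa)?aa = 17 ε-transitions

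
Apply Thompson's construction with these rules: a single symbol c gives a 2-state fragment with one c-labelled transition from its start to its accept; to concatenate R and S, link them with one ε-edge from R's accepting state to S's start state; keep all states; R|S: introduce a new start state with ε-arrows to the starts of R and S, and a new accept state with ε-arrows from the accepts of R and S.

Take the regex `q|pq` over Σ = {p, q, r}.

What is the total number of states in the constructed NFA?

By structural recursion:
Each of the 3 symbol leaves contributes a 2-state fragment.
  pq → 4 states
  q|pq → 8 states

8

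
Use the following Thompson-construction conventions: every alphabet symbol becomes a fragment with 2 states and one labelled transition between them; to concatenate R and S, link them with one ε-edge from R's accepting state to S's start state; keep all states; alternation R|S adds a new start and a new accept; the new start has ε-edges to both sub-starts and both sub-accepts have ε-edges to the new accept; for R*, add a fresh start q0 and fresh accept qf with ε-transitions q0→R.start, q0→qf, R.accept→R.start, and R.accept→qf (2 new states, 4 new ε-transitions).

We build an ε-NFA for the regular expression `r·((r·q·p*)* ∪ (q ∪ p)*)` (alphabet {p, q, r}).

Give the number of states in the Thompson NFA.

22

Recursing over subexpressions:
Each of the 6 symbol leaves contributes a 2-state fragment.
  p* — 4 states
  r·q·p* — 8 states
  (r·q·p*)* — 10 states
  q ∪ p — 6 states
  (q ∪ p)* — 8 states
  (r·q·p*)* ∪ (q ∪ p)* — 20 states
  r·((r·q·p*)* ∪ (q ∪ p)*) — 22 states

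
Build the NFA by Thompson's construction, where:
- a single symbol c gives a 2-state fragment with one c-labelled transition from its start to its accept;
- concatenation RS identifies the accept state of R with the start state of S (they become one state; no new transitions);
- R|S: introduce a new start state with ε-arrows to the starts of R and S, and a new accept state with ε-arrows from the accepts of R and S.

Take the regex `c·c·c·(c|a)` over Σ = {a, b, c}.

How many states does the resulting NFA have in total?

9

Per subexpression:
Each of the 5 symbol leaves contributes a 2-state fragment.
  c|a = 6 states
  c·c·c·(c|a) = 9 states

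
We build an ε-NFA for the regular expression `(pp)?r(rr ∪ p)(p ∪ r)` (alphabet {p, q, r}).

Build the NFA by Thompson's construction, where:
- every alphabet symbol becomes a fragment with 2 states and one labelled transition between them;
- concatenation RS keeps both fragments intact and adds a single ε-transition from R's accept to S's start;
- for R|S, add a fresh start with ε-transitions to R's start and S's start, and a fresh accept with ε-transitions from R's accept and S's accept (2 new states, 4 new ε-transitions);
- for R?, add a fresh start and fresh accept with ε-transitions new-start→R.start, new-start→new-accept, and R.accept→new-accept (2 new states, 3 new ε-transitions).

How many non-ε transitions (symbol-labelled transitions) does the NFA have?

Per subexpression:
Each of the 8 symbol leaves contributes exactly 1 symbol transition.
  pp = 2 symbol transitions
  (pp)? = 2 symbol transitions
  rr = 2 symbol transitions
  rr ∪ p = 3 symbol transitions
  p ∪ r = 2 symbol transitions
  (pp)?r(rr ∪ p)(p ∪ r) = 8 symbol transitions

8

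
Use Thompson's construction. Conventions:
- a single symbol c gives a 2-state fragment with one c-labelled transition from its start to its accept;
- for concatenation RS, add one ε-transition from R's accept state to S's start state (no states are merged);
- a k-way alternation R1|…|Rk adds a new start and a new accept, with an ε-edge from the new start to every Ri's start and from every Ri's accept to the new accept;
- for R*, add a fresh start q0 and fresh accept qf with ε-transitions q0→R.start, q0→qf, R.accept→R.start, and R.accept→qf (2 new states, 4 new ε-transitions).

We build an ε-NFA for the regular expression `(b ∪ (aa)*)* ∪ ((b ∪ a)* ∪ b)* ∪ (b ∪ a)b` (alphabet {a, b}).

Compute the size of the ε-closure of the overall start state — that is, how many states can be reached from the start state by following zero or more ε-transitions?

23

Let C(F) = |ε-closure(F.start)| within fragment F, and note whether F accepts ε. Symbol fragments have C = 1 and do not accept ε. Then:
  aa → |ε-closure| equals the left operand's closure size = 1 (its accept is not ε-reachable, so the closure stops there)
  (aa)* → |ε-closure| = 1 (new start) + 1 (body) + 1 (new accept) = 3
  b ∪ (aa)* → new start ε-reaches every alternative's start; at least one alternative accepts ε, so the union's new accept is reached too: |ε-closure| = 1 + 1 + 3 + 1 = 6
  (b ∪ (aa)*)* → |ε-closure| = 1 (new start) + 6 (body) + 1 (new accept) = 8
  b ∪ a → |ε-closure| = 1 + 1 + 1 = 3 (the new accept is not ε-reachable since no branch accepts ε)
  (b ∪ a)* → new start has ε-edges to the inner start and to the new accept, so |ε-closure| = 2 + 3 = 5
  (b ∪ a)* ∪ b → new start ε-reaches every alternative's start; at least one alternative accepts ε, so the union's new accept is reached too: |ε-closure| = 1 + 5 + 1 + 1 = 8
  ((b ∪ a)* ∪ b)* → new start has ε-edges to the inner start and to the new accept, so |ε-closure| = 2 + 8 = 10
  b ∪ a → |ε-closure| = 1 + 1 + 1 = 3 (the new accept is not ε-reachable since no branch accepts ε)
  (b ∪ a)b → same as the first factor's closure: |ε-closure| = 3
  (b ∪ (aa)*)* ∪ ((b ∪ a)* ∪ b)* ∪ (b ∪ a)b → |ε-closure| = 1 (new start) + (8 + 10 + 3) + 1 (new accept, since some branch ε-reaches its own accept) = 23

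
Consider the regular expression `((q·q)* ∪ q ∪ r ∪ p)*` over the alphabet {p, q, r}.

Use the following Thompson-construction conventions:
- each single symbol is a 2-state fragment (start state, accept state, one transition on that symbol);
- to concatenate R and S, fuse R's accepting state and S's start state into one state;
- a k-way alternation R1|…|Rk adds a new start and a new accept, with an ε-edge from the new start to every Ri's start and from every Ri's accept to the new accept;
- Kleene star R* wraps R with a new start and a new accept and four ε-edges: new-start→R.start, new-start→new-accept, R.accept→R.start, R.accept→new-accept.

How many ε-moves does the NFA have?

Building bottom-up:
Each of the 5 symbol leaves contributes 0 ε-transitions.
  q·q = 0 ε-transitions
  (q·q)* = 4 ε-transitions
  (q·q)* ∪ q ∪ r ∪ p = 12 ε-transitions
  ((q·q)* ∪ q ∪ r ∪ p)* = 16 ε-transitions

16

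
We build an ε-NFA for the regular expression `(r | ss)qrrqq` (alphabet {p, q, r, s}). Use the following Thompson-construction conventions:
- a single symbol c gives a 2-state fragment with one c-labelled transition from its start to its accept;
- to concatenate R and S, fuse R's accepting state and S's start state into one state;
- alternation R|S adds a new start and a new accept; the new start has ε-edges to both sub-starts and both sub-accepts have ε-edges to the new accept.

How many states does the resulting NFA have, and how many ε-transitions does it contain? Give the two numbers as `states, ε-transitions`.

12, 4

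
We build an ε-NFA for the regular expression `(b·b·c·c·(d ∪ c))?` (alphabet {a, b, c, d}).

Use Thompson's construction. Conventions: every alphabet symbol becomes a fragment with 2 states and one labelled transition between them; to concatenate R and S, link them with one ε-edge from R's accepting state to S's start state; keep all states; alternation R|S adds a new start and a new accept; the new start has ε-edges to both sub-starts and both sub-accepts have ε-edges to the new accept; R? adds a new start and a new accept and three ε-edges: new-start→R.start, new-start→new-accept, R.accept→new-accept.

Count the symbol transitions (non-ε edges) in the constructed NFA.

6

Recursing over subexpressions:
Each of the 6 symbol leaves contributes exactly 1 symbol transition.
  d ∪ c — 2 symbol transitions
  b·b·c·c·(d ∪ c) — 6 symbol transitions
  (b·b·c·c·(d ∪ c))? — 6 symbol transitions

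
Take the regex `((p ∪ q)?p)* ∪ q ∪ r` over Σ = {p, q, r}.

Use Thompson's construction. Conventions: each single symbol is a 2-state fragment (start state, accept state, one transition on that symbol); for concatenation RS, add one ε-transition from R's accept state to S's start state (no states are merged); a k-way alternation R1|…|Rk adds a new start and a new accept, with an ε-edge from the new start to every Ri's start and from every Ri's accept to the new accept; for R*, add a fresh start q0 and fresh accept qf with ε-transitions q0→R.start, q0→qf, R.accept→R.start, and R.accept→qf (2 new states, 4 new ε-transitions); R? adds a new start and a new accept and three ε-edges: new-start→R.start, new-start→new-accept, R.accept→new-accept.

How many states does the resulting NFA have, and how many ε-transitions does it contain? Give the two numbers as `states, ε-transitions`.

Per subexpression:
Each of the 5 symbol leaves contributes 2 states and 0 ε-transitions.
  p ∪ q : 6 states, 4 ε-transitions
  (p ∪ q)? : 8 states, 7 ε-transitions
  (p ∪ q)?p : 10 states, 8 ε-transitions
  ((p ∪ q)?p)* : 12 states, 12 ε-transitions
  ((p ∪ q)?p)* ∪ q ∪ r : 18 states, 18 ε-transitions

18, 18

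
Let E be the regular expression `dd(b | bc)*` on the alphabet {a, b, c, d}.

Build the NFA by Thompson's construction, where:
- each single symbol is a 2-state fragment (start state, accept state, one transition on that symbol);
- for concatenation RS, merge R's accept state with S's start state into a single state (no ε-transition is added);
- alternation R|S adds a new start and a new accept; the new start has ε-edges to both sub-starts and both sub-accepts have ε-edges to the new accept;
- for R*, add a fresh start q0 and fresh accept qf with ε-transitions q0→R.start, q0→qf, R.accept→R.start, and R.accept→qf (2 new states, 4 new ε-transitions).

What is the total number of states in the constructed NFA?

Bottom-up over the parse tree:
Each of the 5 symbol leaves contributes a 2-state fragment.
  bc : 3 states
  b | bc : 7 states
  (b | bc)* : 9 states
  dd(b | bc)* : 11 states

11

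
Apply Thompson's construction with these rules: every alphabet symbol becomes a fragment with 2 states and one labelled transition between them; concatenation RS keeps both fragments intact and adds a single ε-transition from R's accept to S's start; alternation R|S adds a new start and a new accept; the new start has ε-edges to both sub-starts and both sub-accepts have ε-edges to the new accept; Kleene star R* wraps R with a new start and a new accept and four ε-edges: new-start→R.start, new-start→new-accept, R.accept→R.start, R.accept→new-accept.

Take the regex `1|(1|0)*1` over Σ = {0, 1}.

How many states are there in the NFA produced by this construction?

Per subexpression:
Each of the 4 symbol leaves contributes a 2-state fragment.
  1|0 : 6 states
  (1|0)* : 8 states
  (1|0)*1 : 10 states
  1|(1|0)*1 : 14 states

14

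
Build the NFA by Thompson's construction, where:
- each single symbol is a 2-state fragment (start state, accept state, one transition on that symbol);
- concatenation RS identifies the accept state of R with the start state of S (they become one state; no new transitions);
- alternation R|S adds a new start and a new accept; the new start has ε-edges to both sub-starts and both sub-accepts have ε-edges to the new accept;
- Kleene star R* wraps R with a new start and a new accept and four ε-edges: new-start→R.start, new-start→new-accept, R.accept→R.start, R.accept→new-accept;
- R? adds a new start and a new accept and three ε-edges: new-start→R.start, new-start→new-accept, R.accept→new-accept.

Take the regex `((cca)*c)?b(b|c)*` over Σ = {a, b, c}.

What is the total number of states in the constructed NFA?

Building bottom-up:
Each of the 7 symbol leaves contributes a 2-state fragment.
  cca = 4 states
  (cca)* = 6 states
  (cca)*c = 7 states
  ((cca)*c)? = 9 states
  b|c = 6 states
  (b|c)* = 8 states
  ((cca)*c)?b(b|c)* = 17 states

17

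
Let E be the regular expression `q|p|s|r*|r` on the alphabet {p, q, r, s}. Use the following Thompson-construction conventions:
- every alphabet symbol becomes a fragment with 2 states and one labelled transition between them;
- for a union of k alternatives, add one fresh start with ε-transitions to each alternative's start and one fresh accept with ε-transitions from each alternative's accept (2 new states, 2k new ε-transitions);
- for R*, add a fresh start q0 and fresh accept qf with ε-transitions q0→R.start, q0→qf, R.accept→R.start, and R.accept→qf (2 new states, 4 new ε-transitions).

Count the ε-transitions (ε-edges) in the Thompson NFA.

14

Building bottom-up:
Each of the 5 symbol leaves contributes 0 ε-transitions.
  r* = 4 ε-transitions
  q|p|s|r*|r = 14 ε-transitions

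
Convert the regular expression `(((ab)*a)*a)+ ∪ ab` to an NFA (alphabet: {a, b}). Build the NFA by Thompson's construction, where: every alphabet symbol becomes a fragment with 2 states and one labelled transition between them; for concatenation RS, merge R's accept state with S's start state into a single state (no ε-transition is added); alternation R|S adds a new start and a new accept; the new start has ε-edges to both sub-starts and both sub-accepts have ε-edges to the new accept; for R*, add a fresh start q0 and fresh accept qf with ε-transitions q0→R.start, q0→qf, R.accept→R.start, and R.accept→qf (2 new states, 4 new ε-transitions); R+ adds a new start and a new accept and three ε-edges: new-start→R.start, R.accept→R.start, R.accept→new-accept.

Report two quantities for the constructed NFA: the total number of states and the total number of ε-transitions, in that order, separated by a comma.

Per subexpression:
Each of the 6 symbol leaves contributes 2 states and 0 ε-transitions.
  ab — 3 states, 0 ε-transitions
  (ab)* — 5 states, 4 ε-transitions
  (ab)*a — 6 states, 4 ε-transitions
  ((ab)*a)* — 8 states, 8 ε-transitions
  ((ab)*a)*a — 9 states, 8 ε-transitions
  (((ab)*a)*a)+ — 11 states, 11 ε-transitions
  ab — 3 states, 0 ε-transitions
  (((ab)*a)*a)+ ∪ ab — 16 states, 15 ε-transitions

16, 15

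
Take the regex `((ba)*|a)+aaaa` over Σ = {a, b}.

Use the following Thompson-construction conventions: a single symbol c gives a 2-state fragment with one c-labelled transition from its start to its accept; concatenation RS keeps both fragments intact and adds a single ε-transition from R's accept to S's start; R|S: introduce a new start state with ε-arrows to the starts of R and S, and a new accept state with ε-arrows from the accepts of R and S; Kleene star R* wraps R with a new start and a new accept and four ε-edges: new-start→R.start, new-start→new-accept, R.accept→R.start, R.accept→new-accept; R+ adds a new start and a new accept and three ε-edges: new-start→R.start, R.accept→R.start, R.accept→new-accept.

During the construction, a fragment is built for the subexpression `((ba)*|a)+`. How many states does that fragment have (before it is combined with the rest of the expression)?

12

Fragment for `((ba)*|a)+`:
Each of the 3 symbol leaves contributes a 2-state fragment.
  ba → 4 states
  (ba)* → 6 states
  (ba)*|a → 10 states
  ((ba)*|a)+ → 12 states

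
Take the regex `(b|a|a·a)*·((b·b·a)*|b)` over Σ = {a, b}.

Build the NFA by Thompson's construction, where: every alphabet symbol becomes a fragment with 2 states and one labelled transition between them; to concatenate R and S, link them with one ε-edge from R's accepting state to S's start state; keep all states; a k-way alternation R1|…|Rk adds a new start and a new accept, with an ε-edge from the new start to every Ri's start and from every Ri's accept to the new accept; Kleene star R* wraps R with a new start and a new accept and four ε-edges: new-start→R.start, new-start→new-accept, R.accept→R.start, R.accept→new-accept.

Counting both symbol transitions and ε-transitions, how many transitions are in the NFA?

By structural recursion:
Each of the 8 symbol leaves contributes 1 transition (1 symbol, 0 ε).
  a·a — 3 transitions (2 symbol, 1 ε)
  b|a|a·a — 11 transitions (4 symbol, 7 ε)
  (b|a|a·a)* — 15 transitions (4 symbol, 11 ε)
  b·b·a — 5 transitions (3 symbol, 2 ε)
  (b·b·a)* — 9 transitions (3 symbol, 6 ε)
  (b·b·a)*|b — 14 transitions (4 symbol, 10 ε)
  (b|a|a·a)*·((b·b·a)*|b) — 30 transitions (8 symbol, 22 ε)

30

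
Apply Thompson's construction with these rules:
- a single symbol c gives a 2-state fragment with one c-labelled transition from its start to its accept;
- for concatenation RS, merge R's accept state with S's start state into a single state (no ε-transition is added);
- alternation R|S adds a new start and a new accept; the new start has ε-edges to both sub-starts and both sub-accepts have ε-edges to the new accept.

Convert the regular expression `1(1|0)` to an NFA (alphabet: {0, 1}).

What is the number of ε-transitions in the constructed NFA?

Per subexpression:
Each of the 3 symbol leaves contributes 0 ε-transitions.
  1|0 → 4 ε-transitions
  1(1|0) → 4 ε-transitions

4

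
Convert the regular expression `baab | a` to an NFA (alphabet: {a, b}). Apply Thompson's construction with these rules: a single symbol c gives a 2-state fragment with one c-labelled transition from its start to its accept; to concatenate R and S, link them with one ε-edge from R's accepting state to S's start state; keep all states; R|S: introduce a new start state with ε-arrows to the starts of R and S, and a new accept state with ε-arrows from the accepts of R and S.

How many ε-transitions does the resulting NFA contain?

Building bottom-up:
Each of the 5 symbol leaves contributes 0 ε-transitions.
  baab = 3 ε-transitions
  baab | a = 7 ε-transitions

7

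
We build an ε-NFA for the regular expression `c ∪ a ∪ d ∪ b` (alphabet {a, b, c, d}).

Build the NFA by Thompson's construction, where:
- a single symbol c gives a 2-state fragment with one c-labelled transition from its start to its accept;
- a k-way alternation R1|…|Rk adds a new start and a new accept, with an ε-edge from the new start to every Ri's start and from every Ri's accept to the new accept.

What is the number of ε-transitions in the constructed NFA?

Bottom-up over the parse tree:
Each of the 4 symbol leaves contributes 0 ε-transitions.
  c ∪ a ∪ d ∪ b → 8 ε-transitions

8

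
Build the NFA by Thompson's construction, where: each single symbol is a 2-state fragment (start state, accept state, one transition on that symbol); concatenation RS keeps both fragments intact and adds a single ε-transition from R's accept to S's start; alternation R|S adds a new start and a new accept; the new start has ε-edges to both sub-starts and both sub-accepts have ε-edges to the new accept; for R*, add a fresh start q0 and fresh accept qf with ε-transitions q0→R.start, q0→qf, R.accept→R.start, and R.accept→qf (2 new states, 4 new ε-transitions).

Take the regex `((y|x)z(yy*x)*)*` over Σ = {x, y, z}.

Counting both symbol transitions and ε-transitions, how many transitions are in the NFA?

Per subexpression:
Each of the 6 symbol leaves contributes 1 transition (1 symbol, 0 ε).
  y|x = 6 transitions (2 symbol, 4 ε)
  y* = 5 transitions (1 symbol, 4 ε)
  yy*x = 9 transitions (3 symbol, 6 ε)
  (yy*x)* = 13 transitions (3 symbol, 10 ε)
  (y|x)z(yy*x)* = 22 transitions (6 symbol, 16 ε)
  ((y|x)z(yy*x)*)* = 26 transitions (6 symbol, 20 ε)

26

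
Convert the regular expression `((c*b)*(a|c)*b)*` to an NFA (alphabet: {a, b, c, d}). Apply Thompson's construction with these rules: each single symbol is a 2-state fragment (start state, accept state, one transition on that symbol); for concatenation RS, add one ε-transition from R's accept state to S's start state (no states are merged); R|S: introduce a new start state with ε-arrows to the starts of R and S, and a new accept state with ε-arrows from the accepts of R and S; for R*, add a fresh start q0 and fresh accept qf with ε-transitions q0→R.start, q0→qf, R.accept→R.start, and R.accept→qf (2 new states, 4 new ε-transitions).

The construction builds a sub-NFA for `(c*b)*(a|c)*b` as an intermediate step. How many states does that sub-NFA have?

Fragment for `(c*b)*(a|c)*b`:
Each of the 5 symbol leaves contributes a 2-state fragment.
  c* : 4 states
  c*b : 6 states
  (c*b)* : 8 states
  a|c : 6 states
  (a|c)* : 8 states
  (c*b)*(a|c)*b : 18 states

18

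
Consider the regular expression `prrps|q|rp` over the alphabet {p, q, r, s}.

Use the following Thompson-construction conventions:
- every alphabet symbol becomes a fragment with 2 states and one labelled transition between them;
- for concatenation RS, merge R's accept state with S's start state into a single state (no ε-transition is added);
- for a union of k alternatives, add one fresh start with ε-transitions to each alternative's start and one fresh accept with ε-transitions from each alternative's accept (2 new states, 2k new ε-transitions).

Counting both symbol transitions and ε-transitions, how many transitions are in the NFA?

Per subexpression:
Each of the 8 symbol leaves contributes 1 transition (1 symbol, 0 ε).
  prrps — 5 transitions (5 symbol, 0 ε)
  rp — 2 transitions (2 symbol, 0 ε)
  prrps|q|rp — 14 transitions (8 symbol, 6 ε)

14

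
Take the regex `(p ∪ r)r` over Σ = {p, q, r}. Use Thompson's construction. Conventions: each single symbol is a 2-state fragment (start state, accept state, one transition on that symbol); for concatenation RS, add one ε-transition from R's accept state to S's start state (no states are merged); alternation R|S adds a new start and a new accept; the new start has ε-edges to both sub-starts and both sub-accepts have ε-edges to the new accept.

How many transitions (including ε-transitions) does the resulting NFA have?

8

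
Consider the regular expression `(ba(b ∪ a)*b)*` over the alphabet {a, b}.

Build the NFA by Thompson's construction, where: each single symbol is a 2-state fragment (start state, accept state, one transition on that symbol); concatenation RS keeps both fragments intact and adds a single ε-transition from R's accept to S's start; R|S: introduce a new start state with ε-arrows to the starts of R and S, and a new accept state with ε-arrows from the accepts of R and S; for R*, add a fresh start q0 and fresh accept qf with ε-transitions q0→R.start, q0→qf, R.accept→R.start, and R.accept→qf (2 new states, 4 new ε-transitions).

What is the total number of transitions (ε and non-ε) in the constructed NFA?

20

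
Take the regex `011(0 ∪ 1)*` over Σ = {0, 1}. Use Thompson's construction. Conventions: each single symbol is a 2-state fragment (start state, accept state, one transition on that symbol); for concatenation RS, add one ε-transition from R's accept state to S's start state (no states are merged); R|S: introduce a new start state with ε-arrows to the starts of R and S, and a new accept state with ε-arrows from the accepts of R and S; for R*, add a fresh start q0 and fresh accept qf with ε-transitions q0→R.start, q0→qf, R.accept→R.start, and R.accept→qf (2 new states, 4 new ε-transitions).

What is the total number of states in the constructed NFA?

14

Recursing over subexpressions:
Each of the 5 symbol leaves contributes a 2-state fragment.
  0 ∪ 1 — 6 states
  (0 ∪ 1)* — 8 states
  011(0 ∪ 1)* — 14 states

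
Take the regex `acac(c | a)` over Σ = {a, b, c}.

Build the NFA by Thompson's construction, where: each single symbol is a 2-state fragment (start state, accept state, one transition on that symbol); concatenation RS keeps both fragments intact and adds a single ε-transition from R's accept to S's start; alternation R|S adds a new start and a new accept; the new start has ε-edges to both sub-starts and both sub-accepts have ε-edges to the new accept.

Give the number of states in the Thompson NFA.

14

By structural recursion:
Each of the 6 symbol leaves contributes a 2-state fragment.
  c | a : 6 states
  acac(c | a) : 14 states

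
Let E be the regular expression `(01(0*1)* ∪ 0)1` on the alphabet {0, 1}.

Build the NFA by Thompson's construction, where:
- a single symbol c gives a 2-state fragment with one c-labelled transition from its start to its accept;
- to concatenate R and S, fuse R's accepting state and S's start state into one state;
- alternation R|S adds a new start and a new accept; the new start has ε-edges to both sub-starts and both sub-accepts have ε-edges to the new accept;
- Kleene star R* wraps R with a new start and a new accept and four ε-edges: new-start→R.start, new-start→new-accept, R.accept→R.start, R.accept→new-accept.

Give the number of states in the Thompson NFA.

14

Building bottom-up:
Each of the 6 symbol leaves contributes a 2-state fragment.
  0* — 4 states
  0*1 — 5 states
  (0*1)* — 7 states
  01(0*1)* — 9 states
  01(0*1)* ∪ 0 — 13 states
  (01(0*1)* ∪ 0)1 — 14 states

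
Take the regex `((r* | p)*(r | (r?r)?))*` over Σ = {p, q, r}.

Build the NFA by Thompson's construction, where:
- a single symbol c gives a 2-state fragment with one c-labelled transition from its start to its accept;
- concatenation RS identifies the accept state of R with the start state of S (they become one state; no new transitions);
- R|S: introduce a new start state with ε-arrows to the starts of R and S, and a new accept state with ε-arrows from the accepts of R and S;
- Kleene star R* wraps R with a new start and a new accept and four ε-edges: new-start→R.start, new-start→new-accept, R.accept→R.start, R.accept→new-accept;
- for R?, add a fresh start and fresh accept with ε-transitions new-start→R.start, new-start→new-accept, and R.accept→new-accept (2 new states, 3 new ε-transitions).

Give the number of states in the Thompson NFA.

By structural recursion:
Each of the 5 symbol leaves contributes a 2-state fragment.
  r* = 4 states
  r* | p = 8 states
  (r* | p)* = 10 states
  r? = 4 states
  r?r = 5 states
  (r?r)? = 7 states
  r | (r?r)? = 11 states
  (r* | p)*(r | (r?r)?) = 20 states
  ((r* | p)*(r | (r?r)?))* = 22 states

22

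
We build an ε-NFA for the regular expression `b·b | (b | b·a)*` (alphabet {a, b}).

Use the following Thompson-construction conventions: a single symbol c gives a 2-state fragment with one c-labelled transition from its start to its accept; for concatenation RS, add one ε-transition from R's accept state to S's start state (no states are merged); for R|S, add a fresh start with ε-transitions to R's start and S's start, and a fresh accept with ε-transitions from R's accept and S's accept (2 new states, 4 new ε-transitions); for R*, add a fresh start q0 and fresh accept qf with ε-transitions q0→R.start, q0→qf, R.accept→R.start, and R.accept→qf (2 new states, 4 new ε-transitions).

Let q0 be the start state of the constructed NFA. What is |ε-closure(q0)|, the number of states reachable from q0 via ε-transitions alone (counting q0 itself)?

8

Let C(F) = |ε-closure(F.start)| within fragment F, and note whether F accepts ε. Symbol fragments have C = 1 and do not accept ε. Then:
  b·b : same as the first factor's closure: C = 1
  b·a : same as the first factor's closure: C = 1
  b | b·a : new start ε-reaches every alternative's start; none of them accept ε, so the new accept is not reached: C = 1 + 1 + 1 = 3
  (b | b·a)* : the star's fresh start ε-reaches both the body's start and the fresh accept: C = 2 + 3 = 5
  b·b | (b | b·a)* : C = 1 (new start) + (1 + 5) + 1 (new accept, since some branch ε-reaches its own accept) = 8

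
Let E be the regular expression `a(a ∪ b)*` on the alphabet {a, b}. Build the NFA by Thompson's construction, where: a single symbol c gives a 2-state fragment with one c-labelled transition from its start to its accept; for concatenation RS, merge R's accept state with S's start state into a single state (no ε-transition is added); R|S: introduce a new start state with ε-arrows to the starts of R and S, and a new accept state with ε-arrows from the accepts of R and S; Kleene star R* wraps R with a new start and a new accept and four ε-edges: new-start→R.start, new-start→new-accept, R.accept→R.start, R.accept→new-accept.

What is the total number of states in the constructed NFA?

9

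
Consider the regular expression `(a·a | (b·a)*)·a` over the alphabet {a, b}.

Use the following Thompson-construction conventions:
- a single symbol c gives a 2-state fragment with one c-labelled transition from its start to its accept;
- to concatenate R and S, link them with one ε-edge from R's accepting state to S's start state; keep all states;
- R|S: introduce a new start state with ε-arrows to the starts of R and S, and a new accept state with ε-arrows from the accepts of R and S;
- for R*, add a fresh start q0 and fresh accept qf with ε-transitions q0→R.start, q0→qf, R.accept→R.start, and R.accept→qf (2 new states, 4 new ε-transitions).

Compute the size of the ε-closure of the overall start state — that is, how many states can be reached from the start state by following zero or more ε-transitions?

7

Work bottom-up. For each fragment F, track |ε-closure(F.start)| and whether F's accept lies in that closure (i.e. whether F accepts ε). A single-symbol fragment has closure size 1 and does not accept ε.
  a·a → same as the first factor's closure: |ε-closure| = 1
  b·a → |ε-closure| equals the left operand's closure size = 1 (its accept is not ε-reachable, so the closure stops there)
  (b·a)* → the star's fresh start ε-reaches both the body's start and the fresh accept: |ε-closure| = 2 + 1 = 3
  a·a | (b·a)* → |ε-closure| = 1 (new start) + (1 + 3) + 1 (new accept, since some branch ε-reaches its own accept) = 6
  (a·a | (b·a)*)·a → |ε-closure| = 6 + 1 = 7 (closure spills across the concat boundary because the left factor accepts ε)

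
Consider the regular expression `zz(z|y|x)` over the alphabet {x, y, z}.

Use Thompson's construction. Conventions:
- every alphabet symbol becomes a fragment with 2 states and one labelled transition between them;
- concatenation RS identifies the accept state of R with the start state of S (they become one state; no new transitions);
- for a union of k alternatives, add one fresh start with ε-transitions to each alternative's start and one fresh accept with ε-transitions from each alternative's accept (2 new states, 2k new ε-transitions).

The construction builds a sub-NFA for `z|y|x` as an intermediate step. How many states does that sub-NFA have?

Fragment for `z|y|x`:
Each of the 3 symbol leaves contributes a 2-state fragment.
  z|y|x → 8 states

8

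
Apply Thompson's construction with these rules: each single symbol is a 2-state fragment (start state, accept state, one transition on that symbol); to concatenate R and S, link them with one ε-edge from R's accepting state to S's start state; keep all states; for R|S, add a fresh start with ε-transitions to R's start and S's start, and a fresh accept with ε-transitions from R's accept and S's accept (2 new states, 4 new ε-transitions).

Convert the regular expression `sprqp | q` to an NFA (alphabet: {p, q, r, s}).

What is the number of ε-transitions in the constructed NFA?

By structural recursion:
Each of the 6 symbol leaves contributes 0 ε-transitions.
  sprqp — 4 ε-transitions
  sprqp | q — 8 ε-transitions

8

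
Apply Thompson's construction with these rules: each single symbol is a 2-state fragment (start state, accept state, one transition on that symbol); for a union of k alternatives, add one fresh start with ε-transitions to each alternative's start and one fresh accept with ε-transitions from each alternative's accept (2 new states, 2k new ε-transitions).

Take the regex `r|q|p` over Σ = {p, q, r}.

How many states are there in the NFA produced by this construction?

Bottom-up over the parse tree:
Each of the 3 symbol leaves contributes a 2-state fragment.
  r|q|p : 8 states

8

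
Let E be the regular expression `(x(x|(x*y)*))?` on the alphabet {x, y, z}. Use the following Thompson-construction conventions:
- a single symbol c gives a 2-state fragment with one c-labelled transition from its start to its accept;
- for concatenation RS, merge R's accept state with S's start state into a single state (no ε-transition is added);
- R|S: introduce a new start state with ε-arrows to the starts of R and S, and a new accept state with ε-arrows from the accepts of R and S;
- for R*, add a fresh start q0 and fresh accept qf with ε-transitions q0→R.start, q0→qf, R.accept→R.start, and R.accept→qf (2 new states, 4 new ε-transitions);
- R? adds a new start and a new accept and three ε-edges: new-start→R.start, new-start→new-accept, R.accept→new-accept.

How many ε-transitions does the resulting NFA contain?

By structural recursion:
Each of the 4 symbol leaves contributes 0 ε-transitions.
  x* — 4 ε-transitions
  x*y — 4 ε-transitions
  (x*y)* — 8 ε-transitions
  x|(x*y)* — 12 ε-transitions
  x(x|(x*y)*) — 12 ε-transitions
  (x(x|(x*y)*))? — 15 ε-transitions

15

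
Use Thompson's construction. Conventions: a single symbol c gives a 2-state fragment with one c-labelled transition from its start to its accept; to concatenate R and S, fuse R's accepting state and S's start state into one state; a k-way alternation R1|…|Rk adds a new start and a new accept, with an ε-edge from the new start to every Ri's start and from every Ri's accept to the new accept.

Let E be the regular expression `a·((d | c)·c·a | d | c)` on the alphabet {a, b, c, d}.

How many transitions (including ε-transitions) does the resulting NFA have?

Bottom-up over the parse tree:
Each of the 7 symbol leaves contributes 1 transition (1 symbol, 0 ε).
  d | c : 6 transitions (2 symbol, 4 ε)
  (d | c)·c·a : 8 transitions (4 symbol, 4 ε)
  (d | c)·c·a | d | c : 16 transitions (6 symbol, 10 ε)
  a·((d | c)·c·a | d | c) : 17 transitions (7 symbol, 10 ε)

17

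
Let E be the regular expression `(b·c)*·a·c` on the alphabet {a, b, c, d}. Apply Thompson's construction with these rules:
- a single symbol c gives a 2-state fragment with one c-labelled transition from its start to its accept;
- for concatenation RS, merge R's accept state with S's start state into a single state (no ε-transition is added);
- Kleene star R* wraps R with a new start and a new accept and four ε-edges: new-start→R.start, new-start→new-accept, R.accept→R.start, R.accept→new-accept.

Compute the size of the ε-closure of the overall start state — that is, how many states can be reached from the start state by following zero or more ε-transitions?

Let C(F) = |ε-closure(F.start)| within fragment F, and note whether F accepts ε. Symbol fragments have C = 1 and do not accept ε. Then:
  b·c : same as the first factor's closure: |ε-closure| = 1
  (b·c)* : new start has ε-edges to the inner start and to the new accept, so |ε-closure| = 2 + 1 = 3
  (b·c)*·a·c : the left operand accepts ε, so the closure extends into the next operand (the shared merged state is already counted); |ε-closure| = 3 + (1−1) = 3

3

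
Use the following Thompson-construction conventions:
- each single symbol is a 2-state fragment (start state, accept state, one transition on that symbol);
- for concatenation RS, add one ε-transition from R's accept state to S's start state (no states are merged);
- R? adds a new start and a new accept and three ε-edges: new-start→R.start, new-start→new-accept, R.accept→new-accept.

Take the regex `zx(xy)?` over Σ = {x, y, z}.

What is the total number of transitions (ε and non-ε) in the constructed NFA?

10

Building bottom-up:
Each of the 4 symbol leaves contributes 1 transition (1 symbol, 0 ε).
  xy = 3 transitions (2 symbol, 1 ε)
  (xy)? = 6 transitions (2 symbol, 4 ε)
  zx(xy)? = 10 transitions (4 symbol, 6 ε)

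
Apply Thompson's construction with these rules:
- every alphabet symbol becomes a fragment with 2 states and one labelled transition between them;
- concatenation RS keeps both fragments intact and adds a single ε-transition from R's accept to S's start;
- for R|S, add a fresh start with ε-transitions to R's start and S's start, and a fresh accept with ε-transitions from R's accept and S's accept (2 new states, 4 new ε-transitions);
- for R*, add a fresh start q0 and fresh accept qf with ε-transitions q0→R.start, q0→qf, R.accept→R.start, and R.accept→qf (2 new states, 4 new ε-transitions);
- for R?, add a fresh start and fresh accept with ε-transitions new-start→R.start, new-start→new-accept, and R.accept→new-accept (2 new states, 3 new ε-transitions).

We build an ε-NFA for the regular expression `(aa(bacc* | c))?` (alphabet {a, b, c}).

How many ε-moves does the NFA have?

16

Per subexpression:
Each of the 7 symbol leaves contributes 0 ε-transitions.
  c* → 4 ε-transitions
  bacc* → 7 ε-transitions
  bacc* | c → 11 ε-transitions
  aa(bacc* | c) → 13 ε-transitions
  (aa(bacc* | c))? → 16 ε-transitions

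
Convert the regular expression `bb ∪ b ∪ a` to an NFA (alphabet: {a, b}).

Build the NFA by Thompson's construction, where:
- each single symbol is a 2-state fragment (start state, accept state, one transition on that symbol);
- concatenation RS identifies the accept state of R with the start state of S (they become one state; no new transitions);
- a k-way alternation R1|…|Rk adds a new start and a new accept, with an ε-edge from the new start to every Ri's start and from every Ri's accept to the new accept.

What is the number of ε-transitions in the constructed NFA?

6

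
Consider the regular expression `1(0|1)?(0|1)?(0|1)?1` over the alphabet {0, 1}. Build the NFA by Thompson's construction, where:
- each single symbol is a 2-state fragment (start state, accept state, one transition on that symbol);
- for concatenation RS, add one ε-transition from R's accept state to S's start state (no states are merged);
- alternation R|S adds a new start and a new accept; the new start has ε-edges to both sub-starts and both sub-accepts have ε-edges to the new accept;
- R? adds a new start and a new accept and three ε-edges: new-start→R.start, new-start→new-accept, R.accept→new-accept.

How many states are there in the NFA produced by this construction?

Building bottom-up:
Each of the 8 symbol leaves contributes a 2-state fragment.
  0|1 — 6 states
  (0|1)? — 8 states
  0|1 — 6 states
  (0|1)? — 8 states
  0|1 — 6 states
  (0|1)? — 8 states
  1(0|1)?(0|1)?(0|1)?1 — 28 states

28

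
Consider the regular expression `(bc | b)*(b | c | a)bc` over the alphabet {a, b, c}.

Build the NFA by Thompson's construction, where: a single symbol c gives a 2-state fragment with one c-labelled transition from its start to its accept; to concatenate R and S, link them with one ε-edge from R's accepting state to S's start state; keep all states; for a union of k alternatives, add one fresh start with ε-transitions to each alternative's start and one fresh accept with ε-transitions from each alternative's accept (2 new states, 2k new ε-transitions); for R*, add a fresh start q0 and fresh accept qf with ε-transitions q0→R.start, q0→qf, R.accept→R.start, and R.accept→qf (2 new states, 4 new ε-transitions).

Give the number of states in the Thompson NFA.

22

Recursing over subexpressions:
Each of the 8 symbol leaves contributes a 2-state fragment.
  bc → 4 states
  bc | b → 8 states
  (bc | b)* → 10 states
  b | c | a → 8 states
  (bc | b)*(b | c | a)bc → 22 states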